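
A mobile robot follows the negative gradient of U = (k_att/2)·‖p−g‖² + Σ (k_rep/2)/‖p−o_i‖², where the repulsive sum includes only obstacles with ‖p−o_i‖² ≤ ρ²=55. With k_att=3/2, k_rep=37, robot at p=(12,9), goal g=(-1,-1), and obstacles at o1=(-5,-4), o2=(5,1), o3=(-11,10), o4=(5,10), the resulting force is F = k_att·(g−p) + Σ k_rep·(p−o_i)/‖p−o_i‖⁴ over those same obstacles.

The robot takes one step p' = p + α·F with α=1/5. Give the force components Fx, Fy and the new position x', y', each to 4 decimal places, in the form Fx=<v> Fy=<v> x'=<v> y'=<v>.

F_att = 3/2·(g−p) = 3/2·(-13,-10) = (-19.5000,-15.0000)
o1: d²=458 > ρ²=55 → inactive
o2: d²=113 > ρ²=55 → inactive
o3: d²=530 > ρ²=55 → inactive
o4: d²=50 ≤ ρ²=55; F_rep = 37·(7,-1)/50² = (0.1036,-0.0148)
F = F_att + ΣF_rep = (-19.3964,-15.0148)
p' = p + 1/5·F = (8.1207,5.9970)

Fx=-19.3964 Fy=-15.0148 x'=8.1207 y'=5.9970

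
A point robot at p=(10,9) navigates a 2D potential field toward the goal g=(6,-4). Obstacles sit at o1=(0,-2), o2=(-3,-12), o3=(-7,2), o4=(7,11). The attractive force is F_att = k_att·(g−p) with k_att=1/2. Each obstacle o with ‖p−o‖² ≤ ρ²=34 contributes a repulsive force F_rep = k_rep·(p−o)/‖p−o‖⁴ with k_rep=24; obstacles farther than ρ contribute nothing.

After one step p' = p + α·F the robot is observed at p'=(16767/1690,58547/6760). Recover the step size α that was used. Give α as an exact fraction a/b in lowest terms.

F_att = 1/2·(g−p) = 1/2·(-4,-13) = (-2.0000,-6.5000)
o1: d²=221 > ρ²=34 → inactive
o2: d²=610 > ρ²=34 → inactive
o3: d²=338 > ρ²=34 → inactive
o4: d²=13 ≤ ρ²=34; F_rep = 24·(3,-2)/13² = (0.4260,-0.2840)
F = F_att + ΣF_rep = (-1.5740,-6.7840)
Δp = p'−p = (-0.0787,-0.3392); α = Δx/Fx = (-133/1690) / (-266/169) = 1/20
check: Δy/Fy = (-2293/6760) / (-2293/338) = 1/20 ✓

α = 1/20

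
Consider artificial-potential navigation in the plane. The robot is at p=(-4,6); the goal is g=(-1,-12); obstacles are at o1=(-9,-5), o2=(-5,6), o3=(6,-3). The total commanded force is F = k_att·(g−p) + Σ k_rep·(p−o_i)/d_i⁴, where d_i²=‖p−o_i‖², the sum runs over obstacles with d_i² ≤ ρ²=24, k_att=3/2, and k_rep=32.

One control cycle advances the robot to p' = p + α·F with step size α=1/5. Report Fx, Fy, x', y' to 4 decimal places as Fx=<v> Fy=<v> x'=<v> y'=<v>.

Fx=36.5000 Fy=-27.0000 x'=3.3000 y'=0.6000

F_att = 3/2·(g−p) = 3/2·(3,-18) = (4.5000,-27.0000)
o1: d²=146 > ρ²=24 → inactive
o2: d²=1 ≤ ρ²=24; F_rep = 32·(1,0)/1² = (32.0000,0.0000)
o3: d²=181 > ρ²=24 → inactive
F = F_att + ΣF_rep = (36.5000,-27.0000)
p' = p + 1/5·F = (3.3000,0.6000)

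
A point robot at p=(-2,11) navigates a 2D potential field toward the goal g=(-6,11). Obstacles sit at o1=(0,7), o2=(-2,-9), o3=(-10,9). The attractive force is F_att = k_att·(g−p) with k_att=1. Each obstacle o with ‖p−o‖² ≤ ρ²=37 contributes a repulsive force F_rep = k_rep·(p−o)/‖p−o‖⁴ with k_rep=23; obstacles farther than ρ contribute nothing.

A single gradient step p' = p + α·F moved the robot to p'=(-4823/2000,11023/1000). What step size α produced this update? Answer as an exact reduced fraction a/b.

α = 1/10

F_att = 1·(g−p) = 1·(-4,0) = (-4.0000,0.0000)
o1: d²=20 ≤ ρ²=37; F_rep = 23·(-2,4)/20² = (-0.1150,0.2300)
o2: d²=400 > ρ²=37 → inactive
o3: d²=68 > ρ²=37 → inactive
F = F_att + ΣF_rep = (-4.1150,0.2300)
Δp = p'−p = (-0.4115,0.0230); α = Δx/Fx = (-823/2000) / (-823/200) = 1/10
check: Δy/Fy = (23/1000) / (23/100) = 1/10 ✓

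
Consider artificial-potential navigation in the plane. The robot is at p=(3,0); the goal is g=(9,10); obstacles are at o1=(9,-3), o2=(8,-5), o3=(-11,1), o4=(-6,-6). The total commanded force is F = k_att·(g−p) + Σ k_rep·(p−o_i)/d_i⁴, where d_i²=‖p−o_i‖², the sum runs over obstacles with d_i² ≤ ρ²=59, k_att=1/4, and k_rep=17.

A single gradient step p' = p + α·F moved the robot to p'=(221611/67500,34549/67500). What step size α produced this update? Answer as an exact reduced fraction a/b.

F_att = 1/4·(g−p) = 1/4·(6,10) = (1.5000,2.5000)
o1: d²=45 ≤ ρ²=59; F_rep = 17·(-6,3)/45² = (-0.0504,0.0252)
o2: d²=50 ≤ ρ²=59; F_rep = 17·(-5,5)/50² = (-0.0340,0.0340)
o3: d²=197 > ρ²=59 → inactive
o4: d²=117 > ρ²=59 → inactive
F = F_att + ΣF_rep = (1.4156,2.5592)
Δp = p'−p = (0.2831,0.5118); α = Δx/Fx = (19111/67500) / (19111/13500) = 1/5
check: Δy/Fy = (34549/67500) / (34549/13500) = 1/5 ✓

α = 1/5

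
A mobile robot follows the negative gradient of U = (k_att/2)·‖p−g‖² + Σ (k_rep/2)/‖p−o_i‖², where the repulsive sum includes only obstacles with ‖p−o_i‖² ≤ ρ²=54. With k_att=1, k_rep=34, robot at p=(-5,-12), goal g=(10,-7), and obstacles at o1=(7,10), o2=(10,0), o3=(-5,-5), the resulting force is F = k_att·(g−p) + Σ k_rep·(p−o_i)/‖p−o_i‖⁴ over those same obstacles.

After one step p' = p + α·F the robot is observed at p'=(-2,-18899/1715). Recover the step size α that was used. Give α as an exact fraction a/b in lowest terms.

α = 1/5

F_att = 1·(g−p) = 1·(15,5) = (15.0000,5.0000)
o1: d²=628 > ρ²=54 → inactive
o2: d²=369 > ρ²=54 → inactive
o3: d²=49 ≤ ρ²=54; F_rep = 34·(0,-7)/49² = (0.0000,-0.0991)
F = F_att + ΣF_rep = (15.0000,4.9009)
Δp = p'−p = (3.0000,0.9802); α = Δx/Fx = (3) / (15) = 1/5
check: Δy/Fy = (1681/1715) / (1681/343) = 1/5 ✓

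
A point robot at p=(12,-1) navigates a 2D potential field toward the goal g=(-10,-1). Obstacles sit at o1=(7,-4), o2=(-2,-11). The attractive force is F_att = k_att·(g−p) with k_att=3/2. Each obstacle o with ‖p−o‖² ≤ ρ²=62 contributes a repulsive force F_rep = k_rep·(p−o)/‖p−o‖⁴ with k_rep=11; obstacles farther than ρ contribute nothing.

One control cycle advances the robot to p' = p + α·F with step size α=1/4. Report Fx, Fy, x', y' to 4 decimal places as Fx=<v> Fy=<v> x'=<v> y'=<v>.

Fx=-32.9524 Fy=0.0285 x'=3.7619 y'=-0.9929

F_att = 3/2·(g−p) = 3/2·(-22,0) = (-33.0000,0.0000)
o1: d²=34 ≤ ρ²=62; F_rep = 11·(5,3)/34² = (0.0476,0.0285)
o2: d²=296 > ρ²=62 → inactive
F = F_att + ΣF_rep = (-32.9524,0.0285)
p' = p + 1/4·F = (3.7619,-0.9929)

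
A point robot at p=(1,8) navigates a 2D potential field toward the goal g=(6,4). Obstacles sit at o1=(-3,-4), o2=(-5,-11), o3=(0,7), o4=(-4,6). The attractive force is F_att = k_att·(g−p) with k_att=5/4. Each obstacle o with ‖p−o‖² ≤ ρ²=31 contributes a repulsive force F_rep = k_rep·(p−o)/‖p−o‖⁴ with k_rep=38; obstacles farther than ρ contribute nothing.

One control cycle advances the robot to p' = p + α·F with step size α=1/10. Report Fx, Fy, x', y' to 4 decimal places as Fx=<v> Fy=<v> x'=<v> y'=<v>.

Fx=15.9759 Fy=4.5904 x'=2.5976 y'=8.4590

F_att = 5/4·(g−p) = 5/4·(5,-4) = (6.2500,-5.0000)
o1: d²=160 > ρ²=31 → inactive
o2: d²=397 > ρ²=31 → inactive
o3: d²=2 ≤ ρ²=31; F_rep = 38·(1,1)/2² = (9.5000,9.5000)
o4: d²=29 ≤ ρ²=31; F_rep = 38·(5,2)/29² = (0.2259,0.0904)
F = F_att + ΣF_rep = (15.9759,4.5904)
p' = p + 1/10·F = (2.5976,8.4590)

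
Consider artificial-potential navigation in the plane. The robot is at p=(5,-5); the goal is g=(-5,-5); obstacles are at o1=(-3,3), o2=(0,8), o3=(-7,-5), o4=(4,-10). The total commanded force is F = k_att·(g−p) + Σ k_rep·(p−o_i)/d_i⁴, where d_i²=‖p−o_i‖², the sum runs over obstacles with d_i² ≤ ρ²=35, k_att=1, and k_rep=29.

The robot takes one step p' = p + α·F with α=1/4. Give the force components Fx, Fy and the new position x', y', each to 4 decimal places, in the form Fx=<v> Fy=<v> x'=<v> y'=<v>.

Fx=-9.9571 Fy=0.2145 x'=2.5107 y'=-4.9464

F_att = 1·(g−p) = 1·(-10,0) = (-10.0000,0.0000)
o1: d²=128 > ρ²=35 → inactive
o2: d²=194 > ρ²=35 → inactive
o3: d²=144 > ρ²=35 → inactive
o4: d²=26 ≤ ρ²=35; F_rep = 29·(1,5)/26² = (0.0429,0.2145)
F = F_att + ΣF_rep = (-9.9571,0.2145)
p' = p + 1/4·F = (2.5107,-4.9464)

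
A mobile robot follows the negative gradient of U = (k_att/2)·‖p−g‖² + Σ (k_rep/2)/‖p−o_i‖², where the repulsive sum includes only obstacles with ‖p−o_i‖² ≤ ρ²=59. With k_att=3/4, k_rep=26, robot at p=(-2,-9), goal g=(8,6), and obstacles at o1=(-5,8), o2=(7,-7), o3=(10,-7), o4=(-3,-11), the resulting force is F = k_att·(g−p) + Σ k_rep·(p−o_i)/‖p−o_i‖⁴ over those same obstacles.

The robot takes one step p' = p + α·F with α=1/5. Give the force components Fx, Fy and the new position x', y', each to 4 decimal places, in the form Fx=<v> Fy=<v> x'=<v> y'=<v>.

Fx=8.5400 Fy=13.3300 x'=-0.2920 y'=-6.3340

F_att = 3/4·(g−p) = 3/4·(10,15) = (7.5000,11.2500)
o1: d²=298 > ρ²=59 → inactive
o2: d²=85 > ρ²=59 → inactive
o3: d²=148 > ρ²=59 → inactive
o4: d²=5 ≤ ρ²=59; F_rep = 26·(1,2)/5² = (1.0400,2.0800)
F = F_att + ΣF_rep = (8.5400,13.3300)
p' = p + 1/5·F = (-0.2920,-6.3340)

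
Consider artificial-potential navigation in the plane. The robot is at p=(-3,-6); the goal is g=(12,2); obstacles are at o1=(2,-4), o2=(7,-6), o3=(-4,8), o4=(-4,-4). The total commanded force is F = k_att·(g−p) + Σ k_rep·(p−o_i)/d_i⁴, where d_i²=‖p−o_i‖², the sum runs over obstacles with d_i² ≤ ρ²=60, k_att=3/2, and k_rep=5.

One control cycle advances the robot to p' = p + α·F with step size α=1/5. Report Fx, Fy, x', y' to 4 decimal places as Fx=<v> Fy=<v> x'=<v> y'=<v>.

F_att = 3/2·(g−p) = 3/2·(15,8) = (22.5000,12.0000)
o1: d²=29 ≤ ρ²=60; F_rep = 5·(-5,-2)/29² = (-0.0297,-0.0119)
o2: d²=100 > ρ²=60 → inactive
o3: d²=197 > ρ²=60 → inactive
o4: d²=5 ≤ ρ²=60; F_rep = 5·(1,-2)/5² = (0.2000,-0.4000)
F = F_att + ΣF_rep = (22.6703,11.5881)
p' = p + 1/5·F = (1.5341,-3.6824)

Fx=22.6703 Fy=11.5881 x'=1.5341 y'=-3.6824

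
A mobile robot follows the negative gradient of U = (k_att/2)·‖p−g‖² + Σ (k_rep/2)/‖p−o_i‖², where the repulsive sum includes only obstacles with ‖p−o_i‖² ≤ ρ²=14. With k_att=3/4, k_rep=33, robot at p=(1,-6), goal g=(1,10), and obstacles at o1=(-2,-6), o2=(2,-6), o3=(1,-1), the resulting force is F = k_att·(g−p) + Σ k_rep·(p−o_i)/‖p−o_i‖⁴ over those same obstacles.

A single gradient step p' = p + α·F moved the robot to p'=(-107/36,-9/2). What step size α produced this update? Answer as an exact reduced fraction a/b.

F_att = 3/4·(g−p) = 3/4·(0,16) = (0.0000,12.0000)
o1: d²=9 ≤ ρ²=14; F_rep = 33·(3,0)/9² = (1.2222,0.0000)
o2: d²=1 ≤ ρ²=14; F_rep = 33·(-1,0)/1² = (-33.0000,0.0000)
o3: d²=25 > ρ²=14 → inactive
F = F_att + ΣF_rep = (-31.7778,12.0000)
Δp = p'−p = (-3.9722,1.5000); α = Δx/Fx = (-143/36) / (-286/9) = 1/8
check: Δy/Fy = (3/2) / (12) = 1/8 ✓

α = 1/8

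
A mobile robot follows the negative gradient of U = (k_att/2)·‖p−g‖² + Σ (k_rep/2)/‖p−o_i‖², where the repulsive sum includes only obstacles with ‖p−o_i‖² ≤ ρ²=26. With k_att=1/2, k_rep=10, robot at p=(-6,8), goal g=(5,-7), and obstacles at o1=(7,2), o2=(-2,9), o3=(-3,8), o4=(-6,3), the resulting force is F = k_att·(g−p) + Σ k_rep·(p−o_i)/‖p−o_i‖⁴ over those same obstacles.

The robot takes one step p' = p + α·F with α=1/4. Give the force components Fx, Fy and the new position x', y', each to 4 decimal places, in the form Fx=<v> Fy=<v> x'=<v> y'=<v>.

Fx=4.9912 Fy=-7.4546 x'=-4.7522 y'=6.1363

F_att = 1/2·(g−p) = 1/2·(11,-15) = (5.5000,-7.5000)
o1: d²=205 > ρ²=26 → inactive
o2: d²=17 ≤ ρ²=26; F_rep = 10·(-4,-1)/17² = (-0.1384,-0.0346)
o3: d²=9 ≤ ρ²=26; F_rep = 10·(-3,0)/9² = (-0.3704,0.0000)
o4: d²=25 ≤ ρ²=26; F_rep = 10·(0,5)/25² = (0.0000,0.0800)
F = F_att + ΣF_rep = (4.9912,-7.4546)
p' = p + 1/4·F = (-4.7522,6.1363)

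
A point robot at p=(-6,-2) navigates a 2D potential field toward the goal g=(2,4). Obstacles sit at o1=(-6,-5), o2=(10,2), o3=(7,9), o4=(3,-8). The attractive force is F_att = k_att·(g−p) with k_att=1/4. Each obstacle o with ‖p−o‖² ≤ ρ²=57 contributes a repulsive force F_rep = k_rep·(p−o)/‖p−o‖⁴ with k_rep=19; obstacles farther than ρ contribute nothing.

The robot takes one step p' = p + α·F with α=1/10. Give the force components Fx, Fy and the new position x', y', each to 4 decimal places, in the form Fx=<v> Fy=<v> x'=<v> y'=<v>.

Fx=2.0000 Fy=2.2037 x'=-5.8000 y'=-1.7796

F_att = 1/4·(g−p) = 1/4·(8,6) = (2.0000,1.5000)
o1: d²=9 ≤ ρ²=57; F_rep = 19·(0,3)/9² = (0.0000,0.7037)
o2: d²=272 > ρ²=57 → inactive
o3: d²=290 > ρ²=57 → inactive
o4: d²=117 > ρ²=57 → inactive
F = F_att + ΣF_rep = (2.0000,2.2037)
p' = p + 1/10·F = (-5.8000,-1.7796)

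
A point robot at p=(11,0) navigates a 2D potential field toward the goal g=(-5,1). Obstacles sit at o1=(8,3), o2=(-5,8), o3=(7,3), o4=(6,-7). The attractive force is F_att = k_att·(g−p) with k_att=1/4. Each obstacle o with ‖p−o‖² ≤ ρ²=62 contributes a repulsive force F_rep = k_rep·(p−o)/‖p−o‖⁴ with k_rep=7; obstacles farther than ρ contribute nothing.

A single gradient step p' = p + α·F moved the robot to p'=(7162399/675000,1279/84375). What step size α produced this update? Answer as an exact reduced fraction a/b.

α = 1/10

F_att = 1/4·(g−p) = 1/4·(-16,1) = (-4.0000,0.2500)
o1: d²=18 ≤ ρ²=62; F_rep = 7·(3,-3)/18² = (0.0648,-0.0648)
o2: d²=320 > ρ²=62 → inactive
o3: d²=25 ≤ ρ²=62; F_rep = 7·(4,-3)/25² = (0.0448,-0.0336)
o4: d²=74 > ρ²=62 → inactive
F = F_att + ΣF_rep = (-3.8904,0.1516)
Δp = p'−p = (-0.3890,0.0152); α = Δx/Fx = (-262601/675000) / (-262601/67500) = 1/10
check: Δy/Fy = (1279/84375) / (2558/16875) = 1/10 ✓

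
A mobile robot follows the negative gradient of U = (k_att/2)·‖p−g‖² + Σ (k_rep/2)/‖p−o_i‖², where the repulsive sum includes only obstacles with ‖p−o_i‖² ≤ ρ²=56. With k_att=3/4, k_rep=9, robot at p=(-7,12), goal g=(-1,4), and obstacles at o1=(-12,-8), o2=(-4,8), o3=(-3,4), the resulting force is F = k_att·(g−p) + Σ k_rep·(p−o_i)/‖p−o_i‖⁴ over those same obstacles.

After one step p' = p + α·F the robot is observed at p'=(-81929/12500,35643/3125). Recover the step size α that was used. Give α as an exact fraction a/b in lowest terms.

α = 1/10

F_att = 3/4·(g−p) = 3/4·(6,-8) = (4.5000,-6.0000)
o1: d²=425 > ρ²=56 → inactive
o2: d²=25 ≤ ρ²=56; F_rep = 9·(-3,4)/25² = (-0.0432,0.0576)
o3: d²=80 > ρ²=56 → inactive
F = F_att + ΣF_rep = (4.4568,-5.9424)
Δp = p'−p = (0.4457,-0.5942); α = Δx/Fx = (5571/12500) / (5571/1250) = 1/10
check: Δy/Fy = (-1857/3125) / (-3714/625) = 1/10 ✓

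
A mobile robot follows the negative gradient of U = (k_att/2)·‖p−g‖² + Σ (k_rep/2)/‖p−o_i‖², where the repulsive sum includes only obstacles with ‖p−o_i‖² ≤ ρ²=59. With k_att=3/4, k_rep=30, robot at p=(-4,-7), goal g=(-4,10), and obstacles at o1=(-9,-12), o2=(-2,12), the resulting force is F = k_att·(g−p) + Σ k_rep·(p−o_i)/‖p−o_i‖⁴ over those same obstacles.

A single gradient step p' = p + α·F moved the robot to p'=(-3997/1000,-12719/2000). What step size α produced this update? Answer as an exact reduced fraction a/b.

α = 1/20

F_att = 3/4·(g−p) = 3/4·(0,17) = (0.0000,12.7500)
o1: d²=50 ≤ ρ²=59; F_rep = 30·(5,5)/50² = (0.0600,0.0600)
o2: d²=365 > ρ²=59 → inactive
F = F_att + ΣF_rep = (0.0600,12.8100)
Δp = p'−p = (0.0030,0.6405); α = Δx/Fx = (3/1000) / (3/50) = 1/20
check: Δy/Fy = (1281/2000) / (1281/100) = 1/20 ✓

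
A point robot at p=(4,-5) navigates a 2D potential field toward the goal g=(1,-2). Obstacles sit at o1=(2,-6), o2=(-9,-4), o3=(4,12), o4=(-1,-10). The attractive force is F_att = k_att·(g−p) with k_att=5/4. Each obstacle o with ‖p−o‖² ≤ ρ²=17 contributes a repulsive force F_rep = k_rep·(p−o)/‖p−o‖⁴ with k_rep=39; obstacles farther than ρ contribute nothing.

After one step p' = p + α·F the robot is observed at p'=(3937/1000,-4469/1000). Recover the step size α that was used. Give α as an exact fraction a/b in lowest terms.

F_att = 5/4·(g−p) = 5/4·(-3,3) = (-3.7500,3.7500)
o1: d²=5 ≤ ρ²=17; F_rep = 39·(2,1)/5² = (3.1200,1.5600)
o2: d²=170 > ρ²=17 → inactive
o3: d²=289 > ρ²=17 → inactive
o4: d²=50 > ρ²=17 → inactive
F = F_att + ΣF_rep = (-0.6300,5.3100)
Δp = p'−p = (-0.0630,0.5310); α = Δx/Fx = (-63/1000) / (-63/100) = 1/10
check: Δy/Fy = (531/1000) / (531/100) = 1/10 ✓

α = 1/10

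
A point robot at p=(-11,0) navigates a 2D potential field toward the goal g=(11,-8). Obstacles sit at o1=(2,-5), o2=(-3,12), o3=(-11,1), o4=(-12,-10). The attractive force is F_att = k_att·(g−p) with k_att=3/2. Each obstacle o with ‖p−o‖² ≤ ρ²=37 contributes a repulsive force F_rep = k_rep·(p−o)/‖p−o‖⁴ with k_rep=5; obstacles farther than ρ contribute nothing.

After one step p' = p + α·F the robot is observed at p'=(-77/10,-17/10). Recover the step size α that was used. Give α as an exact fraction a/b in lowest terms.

F_att = 3/2·(g−p) = 3/2·(22,-8) = (33.0000,-12.0000)
o1: d²=194 > ρ²=37 → inactive
o2: d²=208 > ρ²=37 → inactive
o3: d²=1 ≤ ρ²=37; F_rep = 5·(0,-1)/1² = (0.0000,-5.0000)
o4: d²=101 > ρ²=37 → inactive
F = F_att + ΣF_rep = (33.0000,-17.0000)
Δp = p'−p = (3.3000,-1.7000); α = Δx/Fx = (33/10) / (33) = 1/10
check: Δy/Fy = (-17/10) / (-17) = 1/10 ✓

α = 1/10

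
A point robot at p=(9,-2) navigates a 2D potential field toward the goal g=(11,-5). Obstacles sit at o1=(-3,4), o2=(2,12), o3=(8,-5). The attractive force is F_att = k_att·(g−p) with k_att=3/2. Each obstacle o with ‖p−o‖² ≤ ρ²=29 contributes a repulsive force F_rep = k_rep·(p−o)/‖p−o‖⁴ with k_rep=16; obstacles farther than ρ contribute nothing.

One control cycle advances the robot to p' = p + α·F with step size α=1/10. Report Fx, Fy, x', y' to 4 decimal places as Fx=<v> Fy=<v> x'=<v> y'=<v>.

Fx=3.1600 Fy=-4.0200 x'=9.3160 y'=-2.4020

F_att = 3/2·(g−p) = 3/2·(2,-3) = (3.0000,-4.5000)
o1: d²=180 > ρ²=29 → inactive
o2: d²=245 > ρ²=29 → inactive
o3: d²=10 ≤ ρ²=29; F_rep = 16·(1,3)/10² = (0.1600,0.4800)
F = F_att + ΣF_rep = (3.1600,-4.0200)
p' = p + 1/10·F = (9.3160,-2.4020)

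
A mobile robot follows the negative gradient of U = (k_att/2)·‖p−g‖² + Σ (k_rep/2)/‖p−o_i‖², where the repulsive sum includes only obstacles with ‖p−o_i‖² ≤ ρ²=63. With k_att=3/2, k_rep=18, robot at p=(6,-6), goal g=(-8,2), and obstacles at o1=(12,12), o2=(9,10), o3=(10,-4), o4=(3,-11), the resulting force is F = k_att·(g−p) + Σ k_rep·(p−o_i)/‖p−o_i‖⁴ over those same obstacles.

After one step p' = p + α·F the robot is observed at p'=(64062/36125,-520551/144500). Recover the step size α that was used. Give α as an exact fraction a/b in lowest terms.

α = 1/5

F_att = 3/2·(g−p) = 3/2·(-14,8) = (-21.0000,12.0000)
o1: d²=360 > ρ²=63 → inactive
o2: d²=265 > ρ²=63 → inactive
o3: d²=20 ≤ ρ²=63; F_rep = 18·(-4,-2)/20² = (-0.1800,-0.0900)
o4: d²=34 ≤ ρ²=63; F_rep = 18·(3,5)/34² = (0.0467,0.0779)
F = F_att + ΣF_rep = (-21.1333,11.9879)
Δp = p'−p = (-4.2267,2.3976); α = Δx/Fx = (-152688/36125) / (-152688/7225) = 1/5
check: Δy/Fy = (346449/144500) / (346449/28900) = 1/5 ✓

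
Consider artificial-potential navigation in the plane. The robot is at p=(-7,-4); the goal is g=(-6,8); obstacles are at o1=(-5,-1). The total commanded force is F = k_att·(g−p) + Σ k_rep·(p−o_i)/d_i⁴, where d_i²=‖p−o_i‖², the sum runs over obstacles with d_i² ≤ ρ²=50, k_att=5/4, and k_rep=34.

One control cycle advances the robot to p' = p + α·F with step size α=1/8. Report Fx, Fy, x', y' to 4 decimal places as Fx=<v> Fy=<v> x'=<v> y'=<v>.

F_att = 5/4·(g−p) = 5/4·(1,12) = (1.2500,15.0000)
o1: d²=13 ≤ ρ²=50; F_rep = 34·(-2,-3)/13² = (-0.4024,-0.6036)
F = F_att + ΣF_rep = (0.8476,14.3964)
p' = p + 1/8·F = (-6.8940,-2.2004)

Fx=0.8476 Fy=14.3964 x'=-6.8940 y'=-2.2004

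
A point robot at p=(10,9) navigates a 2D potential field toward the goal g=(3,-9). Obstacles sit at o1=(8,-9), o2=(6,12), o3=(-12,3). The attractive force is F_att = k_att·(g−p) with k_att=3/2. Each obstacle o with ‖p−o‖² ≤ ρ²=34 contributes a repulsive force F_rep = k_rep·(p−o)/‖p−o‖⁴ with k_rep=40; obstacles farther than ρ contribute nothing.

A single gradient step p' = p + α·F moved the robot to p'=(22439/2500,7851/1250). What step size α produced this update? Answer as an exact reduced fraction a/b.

F_att = 3/2·(g−p) = 3/2·(-7,-18) = (-10.5000,-27.0000)
o1: d²=328 > ρ²=34 → inactive
o2: d²=25 ≤ ρ²=34; F_rep = 40·(4,-3)/25² = (0.2560,-0.1920)
o3: d²=520 > ρ²=34 → inactive
F = F_att + ΣF_rep = (-10.2440,-27.1920)
Δp = p'−p = (-1.0244,-2.7192); α = Δx/Fx = (-2561/2500) / (-2561/250) = 1/10
check: Δy/Fy = (-3399/1250) / (-3399/125) = 1/10 ✓

α = 1/10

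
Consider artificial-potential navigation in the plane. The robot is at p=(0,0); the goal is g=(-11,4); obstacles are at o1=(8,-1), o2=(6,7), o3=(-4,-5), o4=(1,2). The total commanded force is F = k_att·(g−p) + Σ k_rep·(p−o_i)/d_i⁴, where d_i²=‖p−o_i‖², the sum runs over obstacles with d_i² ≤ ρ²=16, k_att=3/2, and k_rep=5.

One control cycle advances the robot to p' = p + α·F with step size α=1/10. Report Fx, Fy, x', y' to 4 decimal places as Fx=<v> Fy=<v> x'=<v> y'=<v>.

Fx=-16.7000 Fy=5.6000 x'=-1.6700 y'=0.5600

F_att = 3/2·(g−p) = 3/2·(-11,4) = (-16.5000,6.0000)
o1: d²=65 > ρ²=16 → inactive
o2: d²=85 > ρ²=16 → inactive
o3: d²=41 > ρ²=16 → inactive
o4: d²=5 ≤ ρ²=16; F_rep = 5·(-1,-2)/5² = (-0.2000,-0.4000)
F = F_att + ΣF_rep = (-16.7000,5.6000)
p' = p + 1/10·F = (-1.6700,0.5600)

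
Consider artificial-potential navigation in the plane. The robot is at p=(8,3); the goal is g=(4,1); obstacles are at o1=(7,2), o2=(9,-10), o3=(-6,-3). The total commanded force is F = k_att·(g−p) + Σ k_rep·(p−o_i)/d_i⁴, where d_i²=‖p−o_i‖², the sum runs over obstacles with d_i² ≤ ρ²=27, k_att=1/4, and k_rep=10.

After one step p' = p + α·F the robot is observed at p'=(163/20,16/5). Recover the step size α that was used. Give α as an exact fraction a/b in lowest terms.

α = 1/10

F_att = 1/4·(g−p) = 1/4·(-4,-2) = (-1.0000,-0.5000)
o1: d²=2 ≤ ρ²=27; F_rep = 10·(1,1)/2² = (2.5000,2.5000)
o2: d²=170 > ρ²=27 → inactive
o3: d²=232 > ρ²=27 → inactive
F = F_att + ΣF_rep = (1.5000,2.0000)
Δp = p'−p = (0.1500,0.2000); α = Δx/Fx = (3/20) / (3/2) = 1/10
check: Δy/Fy = (1/5) / (2) = 1/10 ✓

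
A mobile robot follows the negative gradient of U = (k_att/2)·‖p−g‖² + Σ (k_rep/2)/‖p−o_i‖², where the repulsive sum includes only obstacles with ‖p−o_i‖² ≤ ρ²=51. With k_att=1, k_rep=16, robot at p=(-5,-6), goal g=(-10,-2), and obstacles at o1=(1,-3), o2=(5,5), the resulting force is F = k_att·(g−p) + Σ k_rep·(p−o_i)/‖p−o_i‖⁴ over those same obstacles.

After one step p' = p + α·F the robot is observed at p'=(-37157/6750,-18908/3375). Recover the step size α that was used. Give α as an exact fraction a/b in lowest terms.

α = 1/10

F_att = 1·(g−p) = 1·(-5,4) = (-5.0000,4.0000)
o1: d²=45 ≤ ρ²=51; F_rep = 16·(-6,-3)/45² = (-0.0474,-0.0237)
o2: d²=221 > ρ²=51 → inactive
F = F_att + ΣF_rep = (-5.0474,3.9763)
Δp = p'−p = (-0.5047,0.3976); α = Δx/Fx = (-3407/6750) / (-3407/675) = 1/10
check: Δy/Fy = (1342/3375) / (2684/675) = 1/10 ✓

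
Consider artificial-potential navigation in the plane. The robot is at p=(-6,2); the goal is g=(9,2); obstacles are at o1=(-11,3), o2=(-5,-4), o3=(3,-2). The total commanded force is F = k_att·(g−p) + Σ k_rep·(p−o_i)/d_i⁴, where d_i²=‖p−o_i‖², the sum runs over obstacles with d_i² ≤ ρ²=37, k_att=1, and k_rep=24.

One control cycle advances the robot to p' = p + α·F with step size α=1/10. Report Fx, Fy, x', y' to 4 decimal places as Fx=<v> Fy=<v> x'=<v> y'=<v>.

Fx=15.1600 Fy=0.0697 x'=-4.4840 y'=2.0070

F_att = 1·(g−p) = 1·(15,0) = (15.0000,0.0000)
o1: d²=26 ≤ ρ²=37; F_rep = 24·(5,-1)/26² = (0.1775,-0.0355)
o2: d²=37 ≤ ρ²=37; F_rep = 24·(-1,6)/37² = (-0.0175,0.1052)
o3: d²=97 > ρ²=37 → inactive
F = F_att + ΣF_rep = (15.1600,0.0697)
p' = p + 1/10·F = (-4.4840,2.0070)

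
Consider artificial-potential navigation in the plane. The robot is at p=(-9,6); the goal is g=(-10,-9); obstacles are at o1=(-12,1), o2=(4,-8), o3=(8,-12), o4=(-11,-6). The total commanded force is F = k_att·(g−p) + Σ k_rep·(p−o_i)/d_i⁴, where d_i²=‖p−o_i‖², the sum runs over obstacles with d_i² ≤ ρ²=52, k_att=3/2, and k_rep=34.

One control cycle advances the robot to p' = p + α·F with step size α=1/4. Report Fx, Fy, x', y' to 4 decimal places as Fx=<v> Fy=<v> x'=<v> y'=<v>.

Fx=-1.4118 Fy=-22.3529 x'=-9.3529 y'=0.4118

F_att = 3/2·(g−p) = 3/2·(-1,-15) = (-1.5000,-22.5000)
o1: d²=34 ≤ ρ²=52; F_rep = 34·(3,5)/34² = (0.0882,0.1471)
o2: d²=365 > ρ²=52 → inactive
o3: d²=613 > ρ²=52 → inactive
o4: d²=148 > ρ²=52 → inactive
F = F_att + ΣF_rep = (-1.4118,-22.3529)
p' = p + 1/4·F = (-9.3529,0.4118)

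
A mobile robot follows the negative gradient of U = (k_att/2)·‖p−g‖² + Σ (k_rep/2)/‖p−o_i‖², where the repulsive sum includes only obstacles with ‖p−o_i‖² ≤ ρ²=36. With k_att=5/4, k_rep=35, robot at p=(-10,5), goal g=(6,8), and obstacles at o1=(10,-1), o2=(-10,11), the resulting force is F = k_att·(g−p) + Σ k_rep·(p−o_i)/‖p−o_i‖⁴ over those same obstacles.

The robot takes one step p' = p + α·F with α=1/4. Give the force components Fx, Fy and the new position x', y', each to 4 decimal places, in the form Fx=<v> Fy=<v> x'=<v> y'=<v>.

F_att = 5/4·(g−p) = 5/4·(16,3) = (20.0000,3.7500)
o1: d²=436 > ρ²=36 → inactive
o2: d²=36 ≤ ρ²=36; F_rep = 35·(0,-6)/36² = (0.0000,-0.1620)
F = F_att + ΣF_rep = (20.0000,3.5880)
p' = p + 1/4·F = (-5.0000,5.8970)

Fx=20.0000 Fy=3.5880 x'=-5.0000 y'=5.8970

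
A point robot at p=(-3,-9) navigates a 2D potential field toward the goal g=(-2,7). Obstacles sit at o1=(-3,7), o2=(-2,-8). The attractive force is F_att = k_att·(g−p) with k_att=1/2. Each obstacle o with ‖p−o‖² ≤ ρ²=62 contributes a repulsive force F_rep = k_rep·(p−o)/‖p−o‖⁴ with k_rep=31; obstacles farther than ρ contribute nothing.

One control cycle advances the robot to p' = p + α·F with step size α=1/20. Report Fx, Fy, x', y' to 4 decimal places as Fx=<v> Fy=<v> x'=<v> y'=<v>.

F_att = 1/2·(g−p) = 1/2·(1,16) = (0.5000,8.0000)
o1: d²=256 > ρ²=62 → inactive
o2: d²=2 ≤ ρ²=62; F_rep = 31·(-1,-1)/2² = (-7.7500,-7.7500)
F = F_att + ΣF_rep = (-7.2500,0.2500)
p' = p + 1/20·F = (-3.3625,-8.9875)

Fx=-7.2500 Fy=0.2500 x'=-3.3625 y'=-8.9875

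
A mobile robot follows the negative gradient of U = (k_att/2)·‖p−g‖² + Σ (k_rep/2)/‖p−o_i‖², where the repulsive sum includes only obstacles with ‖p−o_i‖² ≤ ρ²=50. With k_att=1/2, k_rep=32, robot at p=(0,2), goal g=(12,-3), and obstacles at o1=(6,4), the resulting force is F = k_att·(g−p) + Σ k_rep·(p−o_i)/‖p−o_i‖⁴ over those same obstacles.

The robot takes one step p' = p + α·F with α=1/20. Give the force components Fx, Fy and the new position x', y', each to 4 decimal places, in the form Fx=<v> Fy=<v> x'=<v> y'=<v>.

F_att = 1/2·(g−p) = 1/2·(12,-5) = (6.0000,-2.5000)
o1: d²=40 ≤ ρ²=50; F_rep = 32·(-6,-2)/40² = (-0.1200,-0.0400)
F = F_att + ΣF_rep = (5.8800,-2.5400)
p' = p + 1/20·F = (0.2940,1.8730)

Fx=5.8800 Fy=-2.5400 x'=0.2940 y'=1.8730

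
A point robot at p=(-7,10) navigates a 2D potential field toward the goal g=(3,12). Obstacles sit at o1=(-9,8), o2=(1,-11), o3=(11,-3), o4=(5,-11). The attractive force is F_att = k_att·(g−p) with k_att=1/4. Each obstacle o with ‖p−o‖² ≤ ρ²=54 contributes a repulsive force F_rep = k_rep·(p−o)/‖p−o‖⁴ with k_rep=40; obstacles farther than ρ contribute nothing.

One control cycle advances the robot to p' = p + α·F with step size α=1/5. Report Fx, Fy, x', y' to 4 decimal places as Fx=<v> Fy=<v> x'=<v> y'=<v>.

F_att = 1/4·(g−p) = 1/4·(10,2) = (2.5000,0.5000)
o1: d²=8 ≤ ρ²=54; F_rep = 40·(2,2)/8² = (1.2500,1.2500)
o2: d²=505 > ρ²=54 → inactive
o3: d²=493 > ρ²=54 → inactive
o4: d²=585 > ρ²=54 → inactive
F = F_att + ΣF_rep = (3.7500,1.7500)
p' = p + 1/5·F = (-6.2500,10.3500)

Fx=3.7500 Fy=1.7500 x'=-6.2500 y'=10.3500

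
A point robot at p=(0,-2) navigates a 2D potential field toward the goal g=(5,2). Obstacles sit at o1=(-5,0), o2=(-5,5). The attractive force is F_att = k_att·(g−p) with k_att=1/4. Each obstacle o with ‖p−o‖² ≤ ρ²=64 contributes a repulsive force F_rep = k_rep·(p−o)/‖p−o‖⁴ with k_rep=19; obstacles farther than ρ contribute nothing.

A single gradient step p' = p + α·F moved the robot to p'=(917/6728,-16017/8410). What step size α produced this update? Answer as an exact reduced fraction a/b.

F_att = 1/4·(g−p) = 1/4·(5,4) = (1.2500,1.0000)
o1: d²=29 ≤ ρ²=64; F_rep = 19·(5,-2)/29² = (0.1130,-0.0452)
o2: d²=74 > ρ²=64 → inactive
F = F_att + ΣF_rep = (1.3630,0.9548)
Δp = p'−p = (0.1363,0.0955); α = Δx/Fx = (917/6728) / (4585/3364) = 1/10
check: Δy/Fy = (803/8410) / (803/841) = 1/10 ✓

α = 1/10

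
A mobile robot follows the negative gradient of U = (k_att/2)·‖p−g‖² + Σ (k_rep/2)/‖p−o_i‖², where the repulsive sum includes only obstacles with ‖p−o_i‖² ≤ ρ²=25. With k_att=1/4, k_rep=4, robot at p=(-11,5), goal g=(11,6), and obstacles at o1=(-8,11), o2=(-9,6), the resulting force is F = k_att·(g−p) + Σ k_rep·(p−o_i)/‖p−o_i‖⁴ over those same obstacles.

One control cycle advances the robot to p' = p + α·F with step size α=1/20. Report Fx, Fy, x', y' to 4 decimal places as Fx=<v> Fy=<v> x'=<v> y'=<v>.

Fx=5.1800 Fy=0.0900 x'=-10.7410 y'=5.0045

F_att = 1/4·(g−p) = 1/4·(22,1) = (5.5000,0.2500)
o1: d²=45 > ρ²=25 → inactive
o2: d²=5 ≤ ρ²=25; F_rep = 4·(-2,-1)/5² = (-0.3200,-0.1600)
F = F_att + ΣF_rep = (5.1800,0.0900)
p' = p + 1/20·F = (-10.7410,5.0045)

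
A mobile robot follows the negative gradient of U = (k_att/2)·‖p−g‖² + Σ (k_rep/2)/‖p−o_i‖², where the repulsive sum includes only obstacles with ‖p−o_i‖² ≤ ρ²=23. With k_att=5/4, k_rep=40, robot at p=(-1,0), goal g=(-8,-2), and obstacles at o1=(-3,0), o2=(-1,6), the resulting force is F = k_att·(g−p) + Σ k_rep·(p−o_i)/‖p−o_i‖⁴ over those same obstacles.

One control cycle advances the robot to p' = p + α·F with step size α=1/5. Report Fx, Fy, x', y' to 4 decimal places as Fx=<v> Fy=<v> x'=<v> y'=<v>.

F_att = 5/4·(g−p) = 5/4·(-7,-2) = (-8.7500,-2.5000)
o1: d²=4 ≤ ρ²=23; F_rep = 40·(2,0)/4² = (5.0000,0.0000)
o2: d²=36 > ρ²=23 → inactive
F = F_att + ΣF_rep = (-3.7500,-2.5000)
p' = p + 1/5·F = (-1.7500,-0.5000)

Fx=-3.7500 Fy=-2.5000 x'=-1.7500 y'=-0.5000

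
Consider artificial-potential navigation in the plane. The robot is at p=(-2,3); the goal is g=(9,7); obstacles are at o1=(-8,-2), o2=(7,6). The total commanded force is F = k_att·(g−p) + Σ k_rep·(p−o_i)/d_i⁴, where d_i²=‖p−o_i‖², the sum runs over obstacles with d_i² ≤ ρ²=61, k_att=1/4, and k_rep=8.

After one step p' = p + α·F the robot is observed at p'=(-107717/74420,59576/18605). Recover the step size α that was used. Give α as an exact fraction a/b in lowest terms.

α = 1/5

F_att = 1/4·(g−p) = 1/4·(11,4) = (2.7500,1.0000)
o1: d²=61 ≤ ρ²=61; F_rep = 8·(6,5)/61² = (0.0129,0.0107)
o2: d²=90 > ρ²=61 → inactive
F = F_att + ΣF_rep = (2.7629,1.0107)
Δp = p'−p = (0.5526,0.2021); α = Δx/Fx = (41123/74420) / (41123/14884) = 1/5
check: Δy/Fy = (3761/18605) / (3761/3721) = 1/5 ✓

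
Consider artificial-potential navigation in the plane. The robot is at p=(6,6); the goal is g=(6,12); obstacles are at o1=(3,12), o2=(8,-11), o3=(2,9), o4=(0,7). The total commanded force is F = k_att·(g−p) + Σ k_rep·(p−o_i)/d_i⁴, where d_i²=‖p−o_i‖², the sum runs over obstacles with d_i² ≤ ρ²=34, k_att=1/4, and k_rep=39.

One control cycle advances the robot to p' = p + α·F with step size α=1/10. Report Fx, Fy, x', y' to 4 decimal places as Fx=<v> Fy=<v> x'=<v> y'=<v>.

Fx=0.2496 Fy=1.3128 x'=6.0250 y'=6.1313

F_att = 1/4·(g−p) = 1/4·(0,6) = (0.0000,1.5000)
o1: d²=45 > ρ²=34 → inactive
o2: d²=293 > ρ²=34 → inactive
o3: d²=25 ≤ ρ²=34; F_rep = 39·(4,-3)/25² = (0.2496,-0.1872)
o4: d²=37 > ρ²=34 → inactive
F = F_att + ΣF_rep = (0.2496,1.3128)
p' = p + 1/10·F = (6.0250,6.1313)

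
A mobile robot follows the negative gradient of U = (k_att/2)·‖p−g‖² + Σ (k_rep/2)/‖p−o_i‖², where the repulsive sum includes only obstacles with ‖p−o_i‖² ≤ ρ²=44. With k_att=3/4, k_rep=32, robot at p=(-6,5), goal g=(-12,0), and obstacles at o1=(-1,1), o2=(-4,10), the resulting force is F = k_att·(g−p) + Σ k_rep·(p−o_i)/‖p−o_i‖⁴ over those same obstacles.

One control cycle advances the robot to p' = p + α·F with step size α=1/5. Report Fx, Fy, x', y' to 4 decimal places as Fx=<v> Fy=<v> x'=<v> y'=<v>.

Fx=-4.6713 Fy=-3.8641 x'=-6.9343 y'=4.2272

F_att = 3/4·(g−p) = 3/4·(-6,-5) = (-4.5000,-3.7500)
o1: d²=41 ≤ ρ²=44; F_rep = 32·(-5,4)/41² = (-0.0952,0.0761)
o2: d²=29 ≤ ρ²=44; F_rep = 32·(-2,-5)/29² = (-0.0761,-0.1902)
F = F_att + ΣF_rep = (-4.6713,-3.8641)
p' = p + 1/5·F = (-6.9343,4.2272)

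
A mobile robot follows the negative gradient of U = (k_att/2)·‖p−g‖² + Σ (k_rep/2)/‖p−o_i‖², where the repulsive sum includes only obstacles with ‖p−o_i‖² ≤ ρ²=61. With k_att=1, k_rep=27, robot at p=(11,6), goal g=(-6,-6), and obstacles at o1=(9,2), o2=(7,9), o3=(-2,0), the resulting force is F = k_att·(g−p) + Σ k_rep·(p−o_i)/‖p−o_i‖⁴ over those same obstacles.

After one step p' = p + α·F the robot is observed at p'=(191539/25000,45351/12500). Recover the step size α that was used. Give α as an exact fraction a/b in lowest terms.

F_att = 1·(g−p) = 1·(-17,-12) = (-17.0000,-12.0000)
o1: d²=20 ≤ ρ²=61; F_rep = 27·(2,4)/20² = (0.1350,0.2700)
o2: d²=25 ≤ ρ²=61; F_rep = 27·(4,-3)/25² = (0.1728,-0.1296)
o3: d²=205 > ρ²=61 → inactive
F = F_att + ΣF_rep = (-16.6922,-11.8596)
Δp = p'−p = (-3.3384,-2.3719); α = Δx/Fx = (-83461/25000) / (-83461/5000) = 1/5
check: Δy/Fy = (-29649/12500) / (-29649/2500) = 1/5 ✓

α = 1/5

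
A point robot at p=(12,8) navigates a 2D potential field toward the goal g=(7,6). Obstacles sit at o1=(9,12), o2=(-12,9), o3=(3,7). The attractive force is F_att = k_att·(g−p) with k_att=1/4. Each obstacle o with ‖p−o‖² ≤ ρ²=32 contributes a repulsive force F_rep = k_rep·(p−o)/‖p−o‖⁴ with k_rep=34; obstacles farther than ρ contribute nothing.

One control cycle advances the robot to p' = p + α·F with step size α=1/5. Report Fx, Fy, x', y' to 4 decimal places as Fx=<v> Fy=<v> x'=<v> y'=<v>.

F_att = 1/4·(g−p) = 1/4·(-5,-2) = (-1.2500,-0.5000)
o1: d²=25 ≤ ρ²=32; F_rep = 34·(3,-4)/25² = (0.1632,-0.2176)
o2: d²=577 > ρ²=32 → inactive
o3: d²=82 > ρ²=32 → inactive
F = F_att + ΣF_rep = (-1.0868,-0.7176)
p' = p + 1/5·F = (11.7826,7.8565)

Fx=-1.0868 Fy=-0.7176 x'=11.7826 y'=7.8565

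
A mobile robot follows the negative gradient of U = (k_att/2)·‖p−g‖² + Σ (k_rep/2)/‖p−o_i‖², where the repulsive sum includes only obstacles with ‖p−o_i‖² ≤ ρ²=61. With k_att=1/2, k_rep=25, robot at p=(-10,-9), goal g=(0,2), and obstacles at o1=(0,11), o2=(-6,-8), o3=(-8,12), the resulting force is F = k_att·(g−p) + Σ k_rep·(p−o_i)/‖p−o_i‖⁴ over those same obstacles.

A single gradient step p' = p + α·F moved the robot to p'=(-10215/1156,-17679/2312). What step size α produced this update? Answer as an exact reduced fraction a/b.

α = 1/4

F_att = 1/2·(g−p) = 1/2·(10,11) = (5.0000,5.5000)
o1: d²=500 > ρ²=61 → inactive
o2: d²=17 ≤ ρ²=61; F_rep = 25·(-4,-1)/17² = (-0.3460,-0.0865)
o3: d²=445 > ρ²=61 → inactive
F = F_att + ΣF_rep = (4.6540,5.4135)
Δp = p'−p = (1.1635,1.3534); α = Δx/Fx = (1345/1156) / (1345/289) = 1/4
check: Δy/Fy = (3129/2312) / (3129/578) = 1/4 ✓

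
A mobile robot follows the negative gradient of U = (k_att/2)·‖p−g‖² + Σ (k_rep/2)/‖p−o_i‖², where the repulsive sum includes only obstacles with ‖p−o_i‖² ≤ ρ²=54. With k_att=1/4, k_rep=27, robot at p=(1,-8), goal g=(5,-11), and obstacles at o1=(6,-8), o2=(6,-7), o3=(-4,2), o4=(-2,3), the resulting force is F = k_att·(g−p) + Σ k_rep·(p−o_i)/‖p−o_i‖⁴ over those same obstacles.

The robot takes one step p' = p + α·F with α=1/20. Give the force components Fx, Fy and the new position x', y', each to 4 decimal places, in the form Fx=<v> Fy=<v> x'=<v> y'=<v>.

Fx=0.5843 Fy=-0.7899 x'=1.0292 y'=-8.0395

F_att = 1/4·(g−p) = 1/4·(4,-3) = (1.0000,-0.7500)
o1: d²=25 ≤ ρ²=54; F_rep = 27·(-5,0)/25² = (-0.2160,0.0000)
o2: d²=26 ≤ ρ²=54; F_rep = 27·(-5,-1)/26² = (-0.1997,-0.0399)
o3: d²=125 > ρ²=54 → inactive
o4: d²=130 > ρ²=54 → inactive
F = F_att + ΣF_rep = (0.5843,-0.7899)
p' = p + 1/20·F = (1.0292,-8.0395)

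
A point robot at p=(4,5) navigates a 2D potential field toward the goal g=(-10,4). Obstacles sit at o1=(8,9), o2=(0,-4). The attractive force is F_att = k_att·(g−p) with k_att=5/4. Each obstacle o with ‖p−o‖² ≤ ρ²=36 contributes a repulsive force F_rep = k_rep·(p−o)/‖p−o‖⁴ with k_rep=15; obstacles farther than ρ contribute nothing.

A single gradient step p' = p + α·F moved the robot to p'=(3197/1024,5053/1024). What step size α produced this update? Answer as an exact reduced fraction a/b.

F_att = 5/4·(g−p) = 5/4·(-14,-1) = (-17.5000,-1.2500)
o1: d²=32 ≤ ρ²=36; F_rep = 15·(-4,-4)/32² = (-0.0586,-0.0586)
o2: d²=97 > ρ²=36 → inactive
F = F_att + ΣF_rep = (-17.5586,-1.3086)
Δp = p'−p = (-0.8779,-0.0654); α = Δx/Fx = (-899/1024) / (-4495/256) = 1/20
check: Δy/Fy = (-67/1024) / (-335/256) = 1/20 ✓

α = 1/20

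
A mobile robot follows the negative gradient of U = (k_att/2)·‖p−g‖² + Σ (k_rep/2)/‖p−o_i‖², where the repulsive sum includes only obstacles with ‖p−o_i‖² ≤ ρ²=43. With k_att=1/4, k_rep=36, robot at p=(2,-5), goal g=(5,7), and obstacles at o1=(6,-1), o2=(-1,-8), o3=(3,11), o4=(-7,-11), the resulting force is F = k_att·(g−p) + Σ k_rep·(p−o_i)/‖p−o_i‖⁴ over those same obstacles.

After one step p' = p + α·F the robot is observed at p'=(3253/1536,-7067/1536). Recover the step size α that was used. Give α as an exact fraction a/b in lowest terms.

F_att = 1/4·(g−p) = 1/4·(3,12) = (0.7500,3.0000)
o1: d²=32 ≤ ρ²=43; F_rep = 36·(-4,-4)/32² = (-0.1406,-0.1406)
o2: d²=18 ≤ ρ²=43; F_rep = 36·(3,3)/18² = (0.3333,0.3333)
o3: d²=257 > ρ²=43 → inactive
o4: d²=117 > ρ²=43 → inactive
F = F_att + ΣF_rep = (0.9427,3.1927)
Δp = p'−p = (0.1178,0.3991); α = Δx/Fx = (181/1536) / (181/192) = 1/8
check: Δy/Fy = (613/1536) / (613/192) = 1/8 ✓

α = 1/8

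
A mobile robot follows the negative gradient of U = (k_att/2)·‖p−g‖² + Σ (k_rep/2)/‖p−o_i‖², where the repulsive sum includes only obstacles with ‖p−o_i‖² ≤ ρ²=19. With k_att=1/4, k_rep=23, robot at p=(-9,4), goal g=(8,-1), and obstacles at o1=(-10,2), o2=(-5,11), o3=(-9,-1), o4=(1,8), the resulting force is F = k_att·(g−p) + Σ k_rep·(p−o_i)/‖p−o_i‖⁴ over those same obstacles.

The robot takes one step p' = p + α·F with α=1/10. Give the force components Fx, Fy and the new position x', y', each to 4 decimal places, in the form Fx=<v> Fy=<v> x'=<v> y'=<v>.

F_att = 1/4·(g−p) = 1/4·(17,-5) = (4.2500,-1.2500)
o1: d²=5 ≤ ρ²=19; F_rep = 23·(1,2)/5² = (0.9200,1.8400)
o2: d²=65 > ρ²=19 → inactive
o3: d²=25 > ρ²=19 → inactive
o4: d²=116 > ρ²=19 → inactive
F = F_att + ΣF_rep = (5.1700,0.5900)
p' = p + 1/10·F = (-8.4830,4.0590)

Fx=5.1700 Fy=0.5900 x'=-8.4830 y'=4.0590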